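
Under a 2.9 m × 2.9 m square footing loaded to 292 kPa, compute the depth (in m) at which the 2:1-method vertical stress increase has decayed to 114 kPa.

z ≈ 1.74 m

2:1 spreading — at depth z the loaded area has grown by z in each plan dimension:
qB²/(B+z)² = Δσ_z ⇒ z = B(√(q/Δσ_z) − 1) = 2.9×(√(292/114) − 1) = 1.741 m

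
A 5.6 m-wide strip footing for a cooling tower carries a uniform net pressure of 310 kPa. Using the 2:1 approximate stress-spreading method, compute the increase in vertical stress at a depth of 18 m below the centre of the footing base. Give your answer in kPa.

Δσ_z ≈ 73.6 kPa

By the 2:1 method the load spreads at 1 horizontal : 2 vertical, so at depth z the loaded area has grown by z in each plan dimension:
Δσ = qB/(B+z) = 310×5.6/(5.6+18) = 73.559 kPa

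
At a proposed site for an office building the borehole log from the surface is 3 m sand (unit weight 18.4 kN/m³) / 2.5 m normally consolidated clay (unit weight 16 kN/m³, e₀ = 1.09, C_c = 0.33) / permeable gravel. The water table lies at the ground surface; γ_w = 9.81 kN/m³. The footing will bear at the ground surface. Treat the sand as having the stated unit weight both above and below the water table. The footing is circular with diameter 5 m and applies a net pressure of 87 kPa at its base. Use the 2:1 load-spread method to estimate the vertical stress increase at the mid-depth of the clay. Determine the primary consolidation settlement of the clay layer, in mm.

Mid-depth of clay below the ground surface: z = 3 + 2.5/2 = 4.25 m.
Total vertical stress at mid-clay: σ_v = 18.4×3 + 16×1.25 = 75.2 kPa.
Pore pressure: u = 9.81×(4.25 − 0) = 41.693 kPa.
Initial effective stress: σ'_0 = σ_v − u = 75.2 − 41.693 = 33.507 kPa.
Stress increase at mid-clay by the 2:1 spreading method:
Δσ ≈ qD²/(D+z)² = 87×5²/(5+4.25)² = 25.42 kPa
Final effective stress: σ'_f = σ'_0 + Δσ = 33.507 + 25.42 = 58.927 kPa.
Normally consolidated clay, so the full stress increment lies on the virgin compression line:
S_c = C_c·H/(1+e₀)·log₁₀(σ'_f/σ'_0) = 0.33×2.5/(1+1.09)×log₁₀(58.927/33.507)
    = 0.39474 × 0.24518 = 0.09678 m

S_c ≈ 96.8 mm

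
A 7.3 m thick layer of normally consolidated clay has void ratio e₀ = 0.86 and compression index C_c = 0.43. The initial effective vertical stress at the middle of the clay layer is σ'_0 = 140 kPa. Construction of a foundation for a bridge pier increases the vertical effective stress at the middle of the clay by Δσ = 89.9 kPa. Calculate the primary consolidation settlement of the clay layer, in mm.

S_c ≈ 364 mm

Final effective stress: σ'_f = σ'_0 + Δσ = 140 + 89.9 = 229.9 kPa.
Normally consolidated clay, so the full stress increment lies on the virgin compression line:
S_c = C_c·H/(1+e₀)·log₁₀(σ'_f/σ'_0) = 0.43×7.3/(1+0.86)×log₁₀(229.9/140)
    = 1.6876 × 0.21541 = 0.3635 m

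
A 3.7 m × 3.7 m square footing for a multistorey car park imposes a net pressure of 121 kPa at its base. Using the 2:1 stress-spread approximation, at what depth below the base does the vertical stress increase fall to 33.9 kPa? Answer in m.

z ≈ 3.29 m

2:1 spreading — at depth z the loaded area has grown by z in each plan dimension:
qB²/(B+z)² = Δσ_z ⇒ z = B(√(q/Δσ_z) − 1) = 3.7×(√(121/33.9) − 1) = 3.29 m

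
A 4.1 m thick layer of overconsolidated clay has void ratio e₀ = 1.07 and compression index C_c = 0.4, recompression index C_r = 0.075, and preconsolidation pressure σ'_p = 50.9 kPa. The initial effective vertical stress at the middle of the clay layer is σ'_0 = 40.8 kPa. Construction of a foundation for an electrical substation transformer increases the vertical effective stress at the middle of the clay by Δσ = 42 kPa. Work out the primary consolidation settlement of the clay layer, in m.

Final effective stress: σ'_f = 40.8 + 42 = 82.8 kPa.
σ'_f = 82.8 > σ'_p = 50.9 kPa, so the stress path crosses the preconsolidation pressure — recompression up to σ'_p, then virgin compression beyond:
S_c = H/(1+e₀)·[C_r·log₁₀(σ'_p/σ'_0) + C_c·log₁₀(σ'_f/σ'_p)]
    = 4.1/2.07 × [0.075×log₁₀(50.9/40.8) + 0.4×log₁₀(82.8/50.9)]
    = 1.9807 × [0.0072043 + 0.084525] = 0.1817 m

S_c ≈ 0.182 m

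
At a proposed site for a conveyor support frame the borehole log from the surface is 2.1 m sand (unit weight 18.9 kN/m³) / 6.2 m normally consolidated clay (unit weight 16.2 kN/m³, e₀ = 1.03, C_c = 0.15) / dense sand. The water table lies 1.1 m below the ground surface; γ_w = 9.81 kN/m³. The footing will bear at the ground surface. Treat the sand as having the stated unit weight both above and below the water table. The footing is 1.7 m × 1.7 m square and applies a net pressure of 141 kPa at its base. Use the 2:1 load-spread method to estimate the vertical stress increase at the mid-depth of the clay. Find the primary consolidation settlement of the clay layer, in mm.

Mid-depth of clay below the ground surface: z = 2.1 + 6.2/2 = 5.2 m.
Total vertical stress at mid-clay: σ_v = 18.9×2.1 + 16.2×3.1 = 89.91 kPa.
Pore pressure: u = 9.81×(5.2 − 1.1) = 40.221 kPa.
Initial effective stress: σ'_0 = σ_v − u = 89.91 − 40.221 = 49.689 kPa.
Stress increase at mid-clay by the 2:1 spreading method:
Δσ = qBL/((B+z)(L+z)) = 141×1.7×1.7/((1.7+5.2)(1.7+5.2)) = 8.5589 kPa
Final effective stress: σ'_f = σ'_0 + Δσ = 49.689 + 8.5589 = 58.248 kPa.
Normally consolidated clay, so the full stress increment lies on the virgin compression line:
S_c = C_c·H/(1+e₀)·log₁₀(σ'_f/σ'_0) = 0.15×6.2/(1+1.03)×log₁₀(58.248/49.689)
    = 0.45813 × 0.069021 = 0.03162 m

S_c ≈ 31.6 mm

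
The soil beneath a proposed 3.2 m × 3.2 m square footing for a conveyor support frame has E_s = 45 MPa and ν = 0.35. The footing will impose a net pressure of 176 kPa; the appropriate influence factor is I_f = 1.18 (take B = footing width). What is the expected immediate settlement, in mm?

S_e ≈ 13 mm

Immediate (elastic) settlement: S_e = q·B·(1−ν²)/E_s · I_f.
E_s = 45 MPa = 45000 kPa.
S_e = 176 × 3.2 × (1 − 0.35²) / 45000 × 1.18
    = 176 × 3.2 × 0.8775 / 45000 × 1.18
    = 0.01296 m = 12.96 mm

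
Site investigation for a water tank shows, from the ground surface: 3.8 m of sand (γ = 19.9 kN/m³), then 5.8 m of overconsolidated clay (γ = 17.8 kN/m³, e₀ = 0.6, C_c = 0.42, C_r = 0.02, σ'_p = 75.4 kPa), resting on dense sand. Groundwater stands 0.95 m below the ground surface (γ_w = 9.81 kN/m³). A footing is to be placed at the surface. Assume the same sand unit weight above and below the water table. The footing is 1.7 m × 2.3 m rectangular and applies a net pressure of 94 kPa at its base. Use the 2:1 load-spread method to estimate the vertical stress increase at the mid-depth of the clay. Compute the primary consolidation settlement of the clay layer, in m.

Mid-depth of clay below the ground surface: z = 3.8 + 5.8/2 = 6.7 m.
Total vertical stress at mid-clay: σ_v = 19.9×3.8 + 17.8×2.9 = 127.24 kPa.
Pore pressure: u = 9.81×(6.7 − 0.95) = 56.408 kPa.
Initial effective stress: σ'_0 = σ_v − u = 127.24 − 56.408 = 70.832 kPa.
Stress increase at mid-clay by the 2:1 spreading method:
Δσ = qBL/((B+z)(L+z)) = 94×1.7×2.3/((1.7+6.7)(2.3+6.7)) = 4.8616 kPa
Final effective stress: σ'_f = 70.832 + 4.8616 = 75.694 kPa.
σ'_f = 75.694 > σ'_p = 75.4 kPa, so the stress path crosses the preconsolidation pressure — recompression up to σ'_p, then virgin compression beyond:
S_c = H/(1+e₀)·[C_r·log₁₀(σ'_p/σ'_0) + C_c·log₁₀(σ'_f/σ'_p)]
    = 5.8/1.6 × [0.02×log₁₀(75.4/70.832) + 0.42×log₁₀(75.694/75.4)]
    = 3.625 × [0.00054284 + 0.00070985] = 0.004541 m

S_c ≈ 0.00454 m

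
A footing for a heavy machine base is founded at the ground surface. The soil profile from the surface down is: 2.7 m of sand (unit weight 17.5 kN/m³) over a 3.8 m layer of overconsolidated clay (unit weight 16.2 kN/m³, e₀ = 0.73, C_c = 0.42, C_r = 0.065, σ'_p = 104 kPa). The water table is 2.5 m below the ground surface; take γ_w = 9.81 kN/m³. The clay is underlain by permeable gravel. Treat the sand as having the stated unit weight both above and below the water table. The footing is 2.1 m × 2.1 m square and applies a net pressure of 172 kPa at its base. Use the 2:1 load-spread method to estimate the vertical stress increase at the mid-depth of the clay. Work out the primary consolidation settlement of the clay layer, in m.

S_c ≈ 0.016 m

Mid-depth of clay below the ground surface: z = 2.7 + 3.8/2 = 4.6 m.
Total vertical stress at mid-clay: σ_v = 17.5×2.7 + 16.2×1.9 = 78.03 kPa.
Pore pressure: u = 9.81×(4.6 − 2.5) = 20.601 kPa.
Initial effective stress: σ'_0 = σ_v − u = 78.03 − 20.601 = 57.429 kPa.
Stress increase at mid-clay by the 2:1 spreading method:
Δσ = qBL/((B+z)(L+z)) = 172×2.1×2.1/((2.1+4.6)(2.1+4.6)) = 16.897 kPa
Final effective stress: σ'_f = 57.429 + 16.897 = 74.326 kPa.
σ'_f = 74.326 ≤ σ'_p = 104 kPa, so the clay remains overconsolidated and only the recompression index applies:
S_c = C_r·H/(1+e₀)·log₁₀(σ'_f/σ'_0) = 0.065×3.8/1.73×log₁₀(74.326/57.429)
    = 0.14277 × 0.11201 = 0.01599 m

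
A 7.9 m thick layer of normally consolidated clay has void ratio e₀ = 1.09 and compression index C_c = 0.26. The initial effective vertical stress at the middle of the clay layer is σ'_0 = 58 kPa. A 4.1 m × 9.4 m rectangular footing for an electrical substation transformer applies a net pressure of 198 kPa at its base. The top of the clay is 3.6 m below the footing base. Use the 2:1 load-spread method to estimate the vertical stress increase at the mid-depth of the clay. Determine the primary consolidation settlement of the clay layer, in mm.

S_c ≈ 218 mm

Mid-depth of clay below the footing base: z = 3.6 + 7.9/2 = 7.55 m.
Stress increase at mid-clay by the 2:1 spreading method:
Δσ = qBL/((B+z)(L+z)) = 198×4.1×9.4/((4.1+7.55)(9.4+7.55)) = 38.644 kPa
Final effective stress: σ'_f = σ'_0 + Δσ = 58 + 38.644 = 96.644 kPa.
Normally consolidated clay, so the full stress increment lies on the virgin compression line:
S_c = C_c·H/(1+e₀)·log₁₀(σ'_f/σ'_0) = 0.26×7.9/(1+1.09)×log₁₀(96.644/58)
    = 0.98278 × 0.22175 = 0.2179 m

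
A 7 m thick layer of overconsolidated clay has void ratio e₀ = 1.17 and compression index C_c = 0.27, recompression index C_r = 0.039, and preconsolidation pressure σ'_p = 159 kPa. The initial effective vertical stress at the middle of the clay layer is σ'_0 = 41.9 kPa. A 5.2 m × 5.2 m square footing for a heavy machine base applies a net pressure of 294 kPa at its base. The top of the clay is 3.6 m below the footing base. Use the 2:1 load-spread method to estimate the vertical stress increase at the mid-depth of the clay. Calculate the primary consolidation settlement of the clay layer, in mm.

S_c ≈ 44.4 mm

Mid-depth of clay below the footing base: z = 3.6 + 7/2 = 7.1 m.
Stress increase at mid-clay by the 2:1 spreading method:
Δσ = qBL/((B+z)(L+z)) = 294×5.2×5.2/((5.2+7.1)(5.2+7.1)) = 52.547 kPa
Final effective stress: σ'_f = 41.9 + 52.547 = 94.447 kPa.
σ'_f = 94.447 ≤ σ'_p = 159 kPa, so the clay remains overconsolidated and only the recompression index applies:
S_c = C_r·H/(1+e₀)·log₁₀(σ'_f/σ'_0) = 0.039×7/2.17×log₁₀(94.447/41.9)
    = 0.12581 × 0.35297 = 0.04441 m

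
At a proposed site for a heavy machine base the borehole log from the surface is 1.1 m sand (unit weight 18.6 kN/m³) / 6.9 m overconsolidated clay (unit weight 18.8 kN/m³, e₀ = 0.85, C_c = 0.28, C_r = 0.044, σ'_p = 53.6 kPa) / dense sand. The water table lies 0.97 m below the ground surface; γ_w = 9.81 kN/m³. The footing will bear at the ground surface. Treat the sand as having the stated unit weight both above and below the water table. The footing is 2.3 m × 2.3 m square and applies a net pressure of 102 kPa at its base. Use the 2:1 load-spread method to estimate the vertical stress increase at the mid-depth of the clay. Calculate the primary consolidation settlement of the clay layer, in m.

S_c ≈ 0.0685 m

Mid-depth of clay below the ground surface: z = 1.1 + 6.9/2 = 4.55 m.
Total vertical stress at mid-clay: σ_v = 18.6×1.1 + 18.8×3.45 = 85.32 kPa.
Pore pressure: u = 9.81×(4.55 − 0.97) = 35.12 kPa.
Initial effective stress: σ'_0 = σ_v − u = 85.32 − 35.12 = 50.2 kPa.
Stress increase at mid-clay by the 2:1 spreading method:
Δσ = qBL/((B+z)(L+z)) = 102×2.3×2.3/((2.3+4.55)(2.3+4.55)) = 11.499 kPa
Final effective stress: σ'_f = 50.2 + 11.499 = 61.699 kPa.
σ'_f = 61.699 > σ'_p = 53.6 kPa, so the stress path crosses the preconsolidation pressure — recompression up to σ'_p, then virgin compression beyond:
S_c = H/(1+e₀)·[C_r·log₁₀(σ'_p/σ'_0) + C_c·log₁₀(σ'_f/σ'_p)]
    = 6.9/1.85 × [0.044×log₁₀(53.6/50.2) + 0.28×log₁₀(61.699/53.6)]
    = 3.7297 × [0.0012523 + 0.017112] = 0.06849 m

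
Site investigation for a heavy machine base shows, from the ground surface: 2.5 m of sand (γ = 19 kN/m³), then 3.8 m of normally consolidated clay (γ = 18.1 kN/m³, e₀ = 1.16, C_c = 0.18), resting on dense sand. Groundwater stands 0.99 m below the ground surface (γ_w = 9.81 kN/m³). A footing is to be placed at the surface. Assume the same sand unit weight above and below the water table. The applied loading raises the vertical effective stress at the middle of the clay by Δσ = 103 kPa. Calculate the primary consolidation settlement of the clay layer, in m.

Mid-depth of clay below the ground surface: z = 2.5 + 3.8/2 = 4.4 m.
Total vertical stress at mid-clay: σ_v = 19×2.5 + 18.1×1.9 = 81.89 kPa.
Pore pressure: u = 9.81×(4.4 − 0.99) = 33.452 kPa.
Initial effective stress: σ'_0 = σ_v − u = 81.89 − 33.452 = 48.438 kPa.
Final effective stress: σ'_f = σ'_0 + Δσ = 48.438 + 103 = 151.44 kPa.
Normally consolidated clay, so the full stress increment lies on the virgin compression line:
S_c = C_c·H/(1+e₀)·log₁₀(σ'_f/σ'_0) = 0.18×3.8/(1+1.16)×log₁₀(151.44/48.438)
    = 0.31667 × 0.49505 = 0.1568 m

S_c ≈ 0.157 m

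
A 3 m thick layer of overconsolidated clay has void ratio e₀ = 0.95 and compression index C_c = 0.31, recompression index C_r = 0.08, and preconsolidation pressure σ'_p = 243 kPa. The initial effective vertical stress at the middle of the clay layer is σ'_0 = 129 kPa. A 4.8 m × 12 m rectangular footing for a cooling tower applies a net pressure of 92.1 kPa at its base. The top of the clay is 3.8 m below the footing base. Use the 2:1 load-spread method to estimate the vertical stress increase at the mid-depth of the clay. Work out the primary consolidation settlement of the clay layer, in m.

S_c ≈ 0.0113 m

Mid-depth of clay below the footing base: z = 3.8 + 3/2 = 5.3 m.
Stress increase at mid-clay by the 2:1 spreading method:
Δσ = qBL/((B+z)(L+z)) = 92.1×4.8×12/((4.8+5.3)(12+5.3)) = 30.361 kPa
Final effective stress: σ'_f = 129 + 30.361 = 159.36 kPa.
σ'_f = 159.36 ≤ σ'_p = 243 kPa, so the clay remains overconsolidated and only the recompression index applies:
S_c = C_r·H/(1+e₀)·log₁₀(σ'_f/σ'_0) = 0.08×3/1.95×log₁₀(159.36/129)
    = 0.12308 × 0.09179 = 0.0113 m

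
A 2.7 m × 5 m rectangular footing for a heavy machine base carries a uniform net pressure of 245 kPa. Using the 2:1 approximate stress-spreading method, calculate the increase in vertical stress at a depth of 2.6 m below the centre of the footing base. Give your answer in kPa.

By the 2:1 method the load spreads at 1 horizontal : 2 vertical, so at depth z the loaded area has grown by z in each plan dimension:
Δσ = qBL/((B+z)(L+z)) = 245×2.7×5/((2.7+2.6)(5+2.6)) = 82.113 kPa

Δσ_z ≈ 82.1 kPa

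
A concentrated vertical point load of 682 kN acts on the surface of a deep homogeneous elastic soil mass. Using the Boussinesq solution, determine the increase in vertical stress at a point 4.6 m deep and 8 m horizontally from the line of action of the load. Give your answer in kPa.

Boussinesq vertical stress below a point load on an elastic half-space:
Δσ_z = 3P/(2πz²) · [1 + (r/z)²]^(−5/2)
r/z = 8/4.6 = 1.7391; [1+(r/z)²]^(−5/2) = 0.030775.
Δσ_z = 3×682/(2π×4.6²) × 0.030775 = 15.389 × 0.030775 = 0.4736 kPa

Δσ_z ≈ 0.474 kPa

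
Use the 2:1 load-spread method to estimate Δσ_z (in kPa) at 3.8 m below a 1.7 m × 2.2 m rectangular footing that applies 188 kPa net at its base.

Δσ_z ≈ 21.3 kPa

By the 2:1 method the load spreads at 1 horizontal : 2 vertical, so at depth z the loaded area has grown by z in each plan dimension:
Δσ = qBL/((B+z)(L+z)) = 188×1.7×2.2/((1.7+3.8)(2.2+3.8)) = 21.307 kPa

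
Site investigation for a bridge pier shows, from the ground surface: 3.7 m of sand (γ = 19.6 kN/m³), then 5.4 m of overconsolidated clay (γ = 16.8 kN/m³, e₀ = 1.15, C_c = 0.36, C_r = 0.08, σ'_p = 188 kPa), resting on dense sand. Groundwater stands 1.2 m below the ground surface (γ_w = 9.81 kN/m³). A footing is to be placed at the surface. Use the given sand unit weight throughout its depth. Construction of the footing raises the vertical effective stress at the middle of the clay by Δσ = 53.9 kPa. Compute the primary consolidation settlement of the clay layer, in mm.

Mid-depth of clay below the ground surface: z = 3.7 + 5.4/2 = 6.4 m.
Total vertical stress at mid-clay: σ_v = 19.6×3.7 + 16.8×2.7 = 117.88 kPa.
Pore pressure: u = 9.81×(6.4 − 1.2) = 51.012 kPa.
Initial effective stress: σ'_0 = σ_v − u = 117.88 − 51.012 = 66.868 kPa.
Final effective stress: σ'_f = 66.868 + 53.9 = 120.77 kPa.
σ'_f = 120.77 ≤ σ'_p = 188 kPa, so the clay remains overconsolidated and only the recompression index applies:
S_c = C_r·H/(1+e₀)·log₁₀(σ'_f/σ'_0) = 0.08×5.4/2.15×log₁₀(120.77/66.868)
    = 0.20093 × 0.25674 = 0.05159 m

S_c ≈ 51.6 mm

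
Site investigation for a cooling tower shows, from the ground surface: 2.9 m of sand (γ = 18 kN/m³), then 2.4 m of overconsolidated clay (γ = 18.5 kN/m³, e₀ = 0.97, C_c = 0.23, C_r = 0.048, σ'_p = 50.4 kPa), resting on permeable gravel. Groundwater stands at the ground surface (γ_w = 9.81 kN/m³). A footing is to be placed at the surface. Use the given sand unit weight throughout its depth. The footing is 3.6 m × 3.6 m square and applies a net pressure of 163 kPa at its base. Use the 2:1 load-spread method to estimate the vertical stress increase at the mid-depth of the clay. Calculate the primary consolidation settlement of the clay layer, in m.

S_c ≈ 0.0495 m

Mid-depth of clay below the ground surface: z = 2.9 + 2.4/2 = 4.1 m.
Total vertical stress at mid-clay: σ_v = 18×2.9 + 18.5×1.2 = 74.4 kPa.
Pore pressure: u = 9.81×(4.1 − 0) = 40.221 kPa.
Initial effective stress: σ'_0 = σ_v − u = 74.4 − 40.221 = 34.179 kPa.
Stress increase at mid-clay by the 2:1 spreading method:
Δσ = qBL/((B+z)(L+z)) = 163×3.6×3.6/((3.6+4.1)(3.6+4.1)) = 35.63 kPa
Final effective stress: σ'_f = 34.179 + 35.63 = 69.809 kPa.
σ'_f = 69.809 > σ'_p = 50.4 kPa, so the stress path crosses the preconsolidation pressure — recompression up to σ'_p, then virgin compression beyond:
S_c = H/(1+e₀)·[C_r·log₁₀(σ'_p/σ'_0) + C_c·log₁₀(σ'_f/σ'_p)]
    = 2.4/1.97 × [0.048×log₁₀(50.4/34.179) + 0.23×log₁₀(69.809/50.4)]
    = 1.2183 × [0.0080962 + 0.032541] = 0.04951 m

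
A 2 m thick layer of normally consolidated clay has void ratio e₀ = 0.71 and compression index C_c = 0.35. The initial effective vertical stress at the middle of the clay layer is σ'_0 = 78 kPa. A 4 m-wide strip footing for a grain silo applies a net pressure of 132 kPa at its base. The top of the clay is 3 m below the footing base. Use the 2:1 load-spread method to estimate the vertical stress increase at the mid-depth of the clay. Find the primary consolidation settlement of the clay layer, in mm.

S_c ≈ 109 mm

Mid-depth of clay below the footing base: z = 3 + 2/2 = 4 m.
Stress increase at mid-clay by the 2:1 spreading method:
Δσ = qB/(B+z) = 132×4/(4+4) = 66 kPa
Final effective stress: σ'_f = σ'_0 + Δσ = 78 + 66 = 144 kPa.
Normally consolidated clay, so the full stress increment lies on the virgin compression line:
S_c = C_c·H/(1+e₀)·log₁₀(σ'_f/σ'_0) = 0.35×2/(1+0.71)×log₁₀(144/78)
    = 0.40936 × 0.26627 = 0.109 m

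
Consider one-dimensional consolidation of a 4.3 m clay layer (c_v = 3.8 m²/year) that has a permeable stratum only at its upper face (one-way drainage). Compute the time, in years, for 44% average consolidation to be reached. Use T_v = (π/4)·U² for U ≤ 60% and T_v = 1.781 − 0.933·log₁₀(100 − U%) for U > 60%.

Drainage path length: H_d = H = 4.3 m (single drainage).
U ≤ 60%: T_v = (π/4)·U² = (π/4)×0.44² = 0.15205.
t = T_v·H_d²/c_v = 0.15205×4.3²/3.8 = 0.7398 years.

t ≈ 0.74 years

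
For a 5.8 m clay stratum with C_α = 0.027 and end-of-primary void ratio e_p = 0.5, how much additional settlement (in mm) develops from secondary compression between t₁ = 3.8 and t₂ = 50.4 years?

Secondary compression: S_s = C_α·H/(1+e_p)·log₁₀(t₂/t₁)
S_s = 0.027×5.8/(1+0.5)×log₁₀(50.4/3.8)
    = 0.1044 × 1.123 = 0.1172 m

S_s ≈ 117 mm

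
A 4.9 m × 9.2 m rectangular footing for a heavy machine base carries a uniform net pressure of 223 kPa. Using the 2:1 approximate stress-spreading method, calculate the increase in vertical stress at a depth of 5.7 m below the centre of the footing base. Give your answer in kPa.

By the 2:1 method the load spreads at 1 horizontal : 2 vertical, so at depth z the loaded area has grown by z in each plan dimension:
Δσ = qBL/((B+z)(L+z)) = 223×4.9×9.2/((4.9+5.7)(9.2+5.7)) = 63.65 kPa

Δσ_z ≈ 63.6 kPa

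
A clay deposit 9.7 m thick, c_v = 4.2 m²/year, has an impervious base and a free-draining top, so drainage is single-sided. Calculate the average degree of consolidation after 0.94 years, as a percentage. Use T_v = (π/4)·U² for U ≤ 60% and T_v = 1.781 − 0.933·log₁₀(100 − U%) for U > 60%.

Drainage path length: H_d = H = 9.7 m (single drainage).
T_v = c_v·t/H_d² = 4.2×0.94/9.7² = 0.04196.
T_v = 0.04196 corresponds to the U ≤ 60% branch:
U = √(4T_v/π) = 0.2311

U ≈ 23.1 %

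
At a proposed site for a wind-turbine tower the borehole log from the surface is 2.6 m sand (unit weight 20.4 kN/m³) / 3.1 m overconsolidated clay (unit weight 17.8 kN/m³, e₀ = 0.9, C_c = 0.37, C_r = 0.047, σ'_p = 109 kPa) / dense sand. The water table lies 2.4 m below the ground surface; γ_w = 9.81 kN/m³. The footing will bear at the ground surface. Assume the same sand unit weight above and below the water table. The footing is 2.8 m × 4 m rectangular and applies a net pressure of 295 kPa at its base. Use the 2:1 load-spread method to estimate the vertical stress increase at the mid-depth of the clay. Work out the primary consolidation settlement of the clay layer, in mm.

Mid-depth of clay below the ground surface: z = 2.6 + 3.1/2 = 4.15 m.
Total vertical stress at mid-clay: σ_v = 20.4×2.6 + 17.8×1.55 = 80.63 kPa.
Pore pressure: u = 9.81×(4.15 − 2.4) = 17.168 kPa.
Initial effective stress: σ'_0 = σ_v − u = 80.63 − 17.168 = 63.462 kPa.
Stress increase at mid-clay by the 2:1 spreading method:
Δσ = qBL/((B+z)(L+z)) = 295×2.8×4/((2.8+4.15)(4+4.15)) = 58.331 kPa
Final effective stress: σ'_f = 63.462 + 58.331 = 121.79 kPa.
σ'_f = 121.79 > σ'_p = 109 kPa, so the stress path crosses the preconsolidation pressure — recompression up to σ'_p, then virgin compression beyond:
S_c = H/(1+e₀)·[C_r·log₁₀(σ'_p/σ'_0) + C_c·log₁₀(σ'_f/σ'_p)]
    = 3.1/1.9 × [0.047×log₁₀(109/63.462) + 0.37×log₁₀(121.79/109)]
    = 1.6316 × [0.011041 + 0.017828] = 0.0471 m

S_c ≈ 47.1 mm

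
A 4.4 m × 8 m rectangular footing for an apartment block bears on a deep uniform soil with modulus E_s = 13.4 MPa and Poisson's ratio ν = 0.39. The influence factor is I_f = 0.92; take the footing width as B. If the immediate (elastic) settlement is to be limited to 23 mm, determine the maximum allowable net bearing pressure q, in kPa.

q ≈ 89.8 kPa

E_s = 13.4 MPa = 13400 kPa.
S_e = q·B·(1−ν²)/E_s · I_f  ⇒  q = S_e·E_s / (B·(1−ν²)·I_f).
q = 0.023 × 13400 / (4.4 × 0.8479 × 0.92) = 89.79 kPa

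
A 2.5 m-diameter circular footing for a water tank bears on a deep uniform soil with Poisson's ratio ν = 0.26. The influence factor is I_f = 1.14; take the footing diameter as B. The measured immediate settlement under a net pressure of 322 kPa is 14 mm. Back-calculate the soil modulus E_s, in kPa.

E_s ≈ 61100 kPa

S_e = q·B·(1−ν²)/E_s · I_f  ⇒  E_s = q·B·(1−ν²)·I_f / S_e.
E_s = 322 × 2.5 × 0.9324 × 1.14 / 0.014 = 61120 kPa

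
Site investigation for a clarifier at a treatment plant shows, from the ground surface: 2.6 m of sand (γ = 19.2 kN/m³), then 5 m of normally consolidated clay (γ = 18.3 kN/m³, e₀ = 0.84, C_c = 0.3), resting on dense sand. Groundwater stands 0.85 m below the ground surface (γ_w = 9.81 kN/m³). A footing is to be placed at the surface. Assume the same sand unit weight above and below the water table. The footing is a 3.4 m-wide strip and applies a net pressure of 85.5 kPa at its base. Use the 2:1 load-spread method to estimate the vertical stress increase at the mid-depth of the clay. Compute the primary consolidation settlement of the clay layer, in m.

S_c ≈ 0.174 m

Mid-depth of clay below the ground surface: z = 2.6 + 5/2 = 5.1 m.
Total vertical stress at mid-clay: σ_v = 19.2×2.6 + 18.3×2.5 = 95.67 kPa.
Pore pressure: u = 9.81×(5.1 − 0.85) = 41.693 kPa.
Initial effective stress: σ'_0 = σ_v − u = 95.67 − 41.693 = 53.977 kPa.
Stress increase at mid-clay by the 2:1 spreading method:
Δσ = qB/(B+z) = 85.5×3.4/(3.4+5.1) = 34.2 kPa
Final effective stress: σ'_f = σ'_0 + Δσ = 53.977 + 34.2 = 88.177 kPa.
Normally consolidated clay, so the full stress increment lies on the virgin compression line:
S_c = C_c·H/(1+e₀)·log₁₀(σ'_f/σ'_0) = 0.3×5/(1+0.84)×log₁₀(88.177/53.977)
    = 0.81522 × 0.21315 = 0.1738 m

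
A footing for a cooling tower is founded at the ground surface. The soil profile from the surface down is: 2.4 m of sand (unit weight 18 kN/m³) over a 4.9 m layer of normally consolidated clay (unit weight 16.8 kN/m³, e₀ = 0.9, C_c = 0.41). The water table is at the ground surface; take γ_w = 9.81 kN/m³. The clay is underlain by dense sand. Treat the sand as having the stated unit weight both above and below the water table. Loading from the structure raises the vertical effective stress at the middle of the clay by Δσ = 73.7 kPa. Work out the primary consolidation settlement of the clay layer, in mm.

S_c ≈ 505 mm

Mid-depth of clay below the ground surface: z = 2.4 + 4.9/2 = 4.85 m.
Total vertical stress at mid-clay: σ_v = 18×2.4 + 16.8×2.45 = 84.36 kPa.
Pore pressure: u = 9.81×(4.85 − 0) = 47.578 kPa.
Initial effective stress: σ'_0 = σ_v − u = 84.36 − 47.578 = 36.782 kPa.
Final effective stress: σ'_f = σ'_0 + Δσ = 36.782 + 73.7 = 110.48 kPa.
Normally consolidated clay, so the full stress increment lies on the virgin compression line:
S_c = C_c·H/(1+e₀)·log₁₀(σ'_f/σ'_0) = 0.41×4.9/(1+0.9)×log₁₀(110.48/36.782)
    = 1.0574 × 0.47765 = 0.5051 m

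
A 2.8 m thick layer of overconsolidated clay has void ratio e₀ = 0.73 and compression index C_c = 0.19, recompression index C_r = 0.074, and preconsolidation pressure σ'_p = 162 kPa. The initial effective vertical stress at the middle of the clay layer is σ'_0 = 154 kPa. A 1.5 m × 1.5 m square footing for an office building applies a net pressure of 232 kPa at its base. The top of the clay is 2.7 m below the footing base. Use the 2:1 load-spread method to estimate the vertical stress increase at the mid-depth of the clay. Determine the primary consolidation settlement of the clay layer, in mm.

S_c ≈ 9.58 mm

Mid-depth of clay below the footing base: z = 2.7 + 2.8/2 = 4.1 m.
Stress increase at mid-clay by the 2:1 spreading method:
Δσ = qBL/((B+z)(L+z)) = 232×1.5×1.5/((1.5+4.1)(1.5+4.1)) = 16.645 kPa
Final effective stress: σ'_f = 154 + 16.645 = 170.65 kPa.
σ'_f = 170.65 > σ'_p = 162 kPa, so the stress path crosses the preconsolidation pressure — recompression up to σ'_p, then virgin compression beyond:
S_c = H/(1+e₀)·[C_r·log₁₀(σ'_p/σ'_0) + C_c·log₁₀(σ'_f/σ'_p)]
    = 2.8/1.73 × [0.074×log₁₀(162/154) + 0.19×log₁₀(170.65/162)]
    = 1.6185 × [0.0016276 + 0.0042923] = 0.009581 m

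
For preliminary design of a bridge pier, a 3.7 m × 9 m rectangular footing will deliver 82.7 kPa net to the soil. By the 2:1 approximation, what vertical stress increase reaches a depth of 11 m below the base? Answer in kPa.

By the 2:1 method the load spreads at 1 horizontal : 2 vertical, so at depth z the loaded area has grown by z in each plan dimension:
Δσ = qBL/((B+z)(L+z)) = 82.7×3.7×9/((3.7+11)(9+11)) = 9.367 kPa

Δσ_z ≈ 9.37 kPa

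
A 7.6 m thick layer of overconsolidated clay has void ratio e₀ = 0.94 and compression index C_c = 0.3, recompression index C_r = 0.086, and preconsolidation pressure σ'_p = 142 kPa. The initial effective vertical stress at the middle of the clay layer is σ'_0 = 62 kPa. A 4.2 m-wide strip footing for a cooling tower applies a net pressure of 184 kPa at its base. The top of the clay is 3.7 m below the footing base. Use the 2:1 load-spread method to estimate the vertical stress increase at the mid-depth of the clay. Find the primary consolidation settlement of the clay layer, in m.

S_c ≈ 0.106 m

Mid-depth of clay below the footing base: z = 3.7 + 7.6/2 = 7.5 m.
Stress increase at mid-clay by the 2:1 spreading method:
Δσ = qB/(B+z) = 184×4.2/(4.2+7.5) = 66.051 kPa
Final effective stress: σ'_f = 62 + 66.051 = 128.05 kPa.
σ'_f = 128.05 ≤ σ'_p = 142 kPa, so the clay remains overconsolidated and only the recompression index applies:
S_c = C_r·H/(1+e₀)·log₁₀(σ'_f/σ'_0) = 0.086×7.6/1.94×log₁₀(128.05/62)
    = 0.3369 × 0.31499 = 0.1061 m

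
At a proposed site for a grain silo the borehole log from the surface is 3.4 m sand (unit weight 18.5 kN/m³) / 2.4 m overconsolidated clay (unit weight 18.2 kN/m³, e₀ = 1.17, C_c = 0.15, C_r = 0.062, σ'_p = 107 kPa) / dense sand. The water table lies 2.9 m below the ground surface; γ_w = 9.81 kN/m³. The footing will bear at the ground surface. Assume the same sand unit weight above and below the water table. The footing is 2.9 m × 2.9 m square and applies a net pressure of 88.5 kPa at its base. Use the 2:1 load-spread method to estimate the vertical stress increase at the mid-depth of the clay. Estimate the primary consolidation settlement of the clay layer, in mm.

Mid-depth of clay below the ground surface: z = 3.4 + 2.4/2 = 4.6 m.
Total vertical stress at mid-clay: σ_v = 18.5×3.4 + 18.2×1.2 = 84.74 kPa.
Pore pressure: u = 9.81×(4.6 − 2.9) = 16.677 kPa.
Initial effective stress: σ'_0 = σ_v − u = 84.74 − 16.677 = 68.063 kPa.
Stress increase at mid-clay by the 2:1 spreading method:
Δσ = qBL/((B+z)(L+z)) = 88.5×2.9×2.9/((2.9+4.6)(2.9+4.6)) = 13.232 kPa
Final effective stress: σ'_f = 68.063 + 13.232 = 81.295 kPa.
σ'_f = 81.295 ≤ σ'_p = 107 kPa, so the clay remains overconsolidated and only the recompression index applies:
S_c = C_r·H/(1+e₀)·log₁₀(σ'_f/σ'_0) = 0.062×2.4/2.17×log₁₀(81.295/68.063)
    = 0.068572 × 0.077153 = 0.005291 m

S_c ≈ 5.29 mm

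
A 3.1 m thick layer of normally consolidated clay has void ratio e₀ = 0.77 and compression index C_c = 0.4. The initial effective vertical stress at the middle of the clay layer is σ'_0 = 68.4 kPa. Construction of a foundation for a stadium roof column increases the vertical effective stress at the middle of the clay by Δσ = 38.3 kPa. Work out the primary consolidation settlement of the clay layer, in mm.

Final effective stress: σ'_f = σ'_0 + Δσ = 68.4 + 38.3 = 106.7 kPa.
Normally consolidated clay, so the full stress increment lies on the virgin compression line:
S_c = C_c·H/(1+e₀)·log₁₀(σ'_f/σ'_0) = 0.4×3.1/(1+0.77)×log₁₀(106.7/68.4)
    = 0.70056 × 0.19311 = 0.1353 m

S_c ≈ 135 mm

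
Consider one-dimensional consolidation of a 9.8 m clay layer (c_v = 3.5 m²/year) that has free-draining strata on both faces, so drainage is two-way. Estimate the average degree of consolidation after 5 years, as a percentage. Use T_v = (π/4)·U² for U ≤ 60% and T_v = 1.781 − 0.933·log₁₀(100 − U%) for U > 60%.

U ≈ 86.6 %

Drainage path length: H_d = H/2 = 4.9 m (double drainage).
T_v = c_v·t/H_d² = 3.5×5/4.9² = 0.72886.
T_v = 0.72886 corresponds to the U > 60% branch:
U = 1 − 10^((1.781 − T_v)/0.933)/100 = 0.8658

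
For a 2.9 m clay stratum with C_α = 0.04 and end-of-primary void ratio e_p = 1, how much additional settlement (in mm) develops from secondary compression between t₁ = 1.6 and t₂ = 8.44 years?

Secondary compression: S_s = C_α·H/(1+e_p)·log₁₀(t₂/t₁)
S_s = 0.04×2.9/(1+1)×log₁₀(8.44/1.6)
    = 0.058 × 0.7222 = 0.04189 m

S_s ≈ 41.9 mm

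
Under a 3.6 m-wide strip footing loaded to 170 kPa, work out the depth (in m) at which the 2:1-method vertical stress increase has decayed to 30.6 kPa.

2:1 spreading — at depth z the loaded area has grown by z in each plan dimension:
qB/(B+z) = Δσ_z ⇒ z = qB/Δσ_z − B = 170×3.6/30.6 − 3.6 = 16.4 m

z ≈ 16.4 m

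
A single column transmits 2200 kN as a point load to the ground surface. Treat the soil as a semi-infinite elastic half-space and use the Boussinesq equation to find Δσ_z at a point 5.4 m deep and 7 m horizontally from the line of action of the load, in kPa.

Δσ_z ≈ 3.06 kPa

Boussinesq vertical stress below a point load on an elastic half-space:
Δσ_z = 3P/(2πz²) · [1 + (r/z)²]^(−5/2)
r/z = 7/5.4 = 1.2963; [1+(r/z)²]^(−5/2) = 0.085017.
Δσ_z = 3×2200/(2π×5.4²) × 0.085017 = 36.023 × 0.085017 = 3.063 kPa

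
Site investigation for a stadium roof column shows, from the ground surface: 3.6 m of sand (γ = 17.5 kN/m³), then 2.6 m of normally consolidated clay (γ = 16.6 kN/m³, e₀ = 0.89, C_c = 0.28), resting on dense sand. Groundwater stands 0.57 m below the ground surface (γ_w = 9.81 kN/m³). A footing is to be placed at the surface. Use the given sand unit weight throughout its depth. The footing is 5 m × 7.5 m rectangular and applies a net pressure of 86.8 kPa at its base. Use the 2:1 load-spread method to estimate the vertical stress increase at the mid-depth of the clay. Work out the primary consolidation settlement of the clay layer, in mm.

Mid-depth of clay below the ground surface: z = 3.6 + 2.6/2 = 4.9 m.
Total vertical stress at mid-clay: σ_v = 17.5×3.6 + 16.6×1.3 = 84.58 kPa.
Pore pressure: u = 9.81×(4.9 − 0.57) = 42.477 kPa.
Initial effective stress: σ'_0 = σ_v − u = 84.58 − 42.477 = 42.103 kPa.
Stress increase at mid-clay by the 2:1 spreading method:
Δσ = qBL/((B+z)(L+z)) = 86.8×5×7.5/((5+4.9)(7.5+4.9)) = 26.515 kPa
Final effective stress: σ'_f = σ'_0 + Δσ = 42.103 + 26.515 = 68.618 kPa.
Normally consolidated clay, so the full stress increment lies on the virgin compression line:
S_c = C_c·H/(1+e₀)·log₁₀(σ'_f/σ'_0) = 0.28×2.6/(1+0.89)×log₁₀(68.618/42.103)
    = 0.38519 × 0.21213 = 0.08171 m

S_c ≈ 81.7 mm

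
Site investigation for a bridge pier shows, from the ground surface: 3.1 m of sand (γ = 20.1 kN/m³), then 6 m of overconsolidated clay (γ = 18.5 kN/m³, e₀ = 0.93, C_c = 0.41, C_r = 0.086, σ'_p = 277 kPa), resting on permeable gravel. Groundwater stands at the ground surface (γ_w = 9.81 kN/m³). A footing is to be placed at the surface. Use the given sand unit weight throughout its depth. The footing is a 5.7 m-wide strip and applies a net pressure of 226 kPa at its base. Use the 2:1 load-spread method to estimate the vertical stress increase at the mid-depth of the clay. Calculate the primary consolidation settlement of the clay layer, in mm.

S_c ≈ 123 mm

Mid-depth of clay below the ground surface: z = 3.1 + 6/2 = 6.1 m.
Total vertical stress at mid-clay: σ_v = 20.1×3.1 + 18.5×3 = 117.81 kPa.
Pore pressure: u = 9.81×(6.1 − 0) = 59.841 kPa.
Initial effective stress: σ'_0 = σ_v − u = 117.81 − 59.841 = 57.969 kPa.
Stress increase at mid-clay by the 2:1 spreading method:
Δσ = qB/(B+z) = 226×5.7/(5.7+6.1) = 109.17 kPa
Final effective stress: σ'_f = 57.969 + 109.17 = 167.14 kPa.
σ'_f = 167.14 ≤ σ'_p = 277 kPa, so the clay remains overconsolidated and only the recompression index applies:
S_c = C_r·H/(1+e₀)·log₁₀(σ'_f/σ'_0) = 0.086×6/1.93×log₁₀(167.14/57.969)
    = 0.26736 × 0.45988 = 0.123 m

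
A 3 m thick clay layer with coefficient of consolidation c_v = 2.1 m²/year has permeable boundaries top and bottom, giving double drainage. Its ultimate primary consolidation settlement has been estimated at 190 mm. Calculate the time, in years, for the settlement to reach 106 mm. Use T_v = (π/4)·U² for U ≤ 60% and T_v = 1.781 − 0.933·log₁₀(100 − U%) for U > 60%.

Drainage path length: H_d = H/2 = 1.5 m (double drainage).
U = S(t)/S_ult = 106/190 = 0.5579.
U ≤ 60%: T_v = (π/4)·U² = (π/4)×0.55789² = 0.24445.
t = T_v·H_d²/c_v = 0.24445×1.5²/2.1 = 0.2619 years.

t ≈ 0.262 years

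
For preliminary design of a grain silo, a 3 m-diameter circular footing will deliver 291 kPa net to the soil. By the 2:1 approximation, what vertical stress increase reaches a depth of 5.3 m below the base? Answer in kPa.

By the 2:1 method the load spreads at 1 horizontal : 2 vertical, so at depth z the loaded area has grown by z in each plan dimension:
Δσ ≈ qD²/(D+z)² = 291×3²/(3+5.3)² = 38.017 kPa

Δσ_z ≈ 38 kPa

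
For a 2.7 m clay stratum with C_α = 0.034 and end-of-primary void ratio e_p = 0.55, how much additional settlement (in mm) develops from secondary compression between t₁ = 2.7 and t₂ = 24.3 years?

S_s ≈ 56.5 mm

Secondary compression: S_s = C_α·H/(1+e_p)·log₁₀(t₂/t₁)
S_s = 0.034×2.7/(1+0.55)×log₁₀(24.3/2.7)
    = 0.05923 × 0.9542 = 0.05652 m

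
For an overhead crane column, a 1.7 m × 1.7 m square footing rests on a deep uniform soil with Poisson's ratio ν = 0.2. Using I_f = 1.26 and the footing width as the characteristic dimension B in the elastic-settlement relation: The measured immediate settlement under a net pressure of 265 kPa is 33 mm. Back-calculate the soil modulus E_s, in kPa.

E_s ≈ 16500 kPa

S_e = q·B·(1−ν²)/E_s · I_f  ⇒  E_s = q·B·(1−ν²)·I_f / S_e.
E_s = 265 × 1.7 × 0.96 × 1.26 / 0.033 = 16510 kPa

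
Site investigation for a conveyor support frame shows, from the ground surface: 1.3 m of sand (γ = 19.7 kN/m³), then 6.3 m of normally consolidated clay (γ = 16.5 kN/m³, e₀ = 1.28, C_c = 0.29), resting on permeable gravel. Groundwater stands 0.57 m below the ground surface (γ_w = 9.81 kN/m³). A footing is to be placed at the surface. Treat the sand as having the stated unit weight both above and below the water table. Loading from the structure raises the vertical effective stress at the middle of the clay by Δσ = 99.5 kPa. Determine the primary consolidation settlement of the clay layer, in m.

Mid-depth of clay below the ground surface: z = 1.3 + 6.3/2 = 4.45 m.
Total vertical stress at mid-clay: σ_v = 19.7×1.3 + 16.5×3.15 = 77.585 kPa.
Pore pressure: u = 9.81×(4.45 − 0.57) = 38.063 kPa.
Initial effective stress: σ'_0 = σ_v − u = 77.585 − 38.063 = 39.522 kPa.
Final effective stress: σ'_f = σ'_0 + Δσ = 39.522 + 99.5 = 139.02 kPa.
Normally consolidated clay, so the full stress increment lies on the virgin compression line:
S_c = C_c·H/(1+e₀)·log₁₀(σ'_f/σ'_0) = 0.29×6.3/(1+1.28)×log₁₀(139.02/39.522)
    = 0.80132 × 0.54624 = 0.4377 m

S_c ≈ 0.438 m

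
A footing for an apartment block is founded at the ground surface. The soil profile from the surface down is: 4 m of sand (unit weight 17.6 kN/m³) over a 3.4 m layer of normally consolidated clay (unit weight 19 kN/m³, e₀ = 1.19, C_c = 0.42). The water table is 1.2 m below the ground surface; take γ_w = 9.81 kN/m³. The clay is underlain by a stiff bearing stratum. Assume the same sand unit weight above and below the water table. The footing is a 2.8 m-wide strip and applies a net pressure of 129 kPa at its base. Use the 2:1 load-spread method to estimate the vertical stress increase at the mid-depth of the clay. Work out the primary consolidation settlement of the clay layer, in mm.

Mid-depth of clay below the ground surface: z = 4 + 3.4/2 = 5.7 m.
Total vertical stress at mid-clay: σ_v = 17.6×4 + 19×1.7 = 102.7 kPa.
Pore pressure: u = 9.81×(5.7 − 1.2) = 44.145 kPa.
Initial effective stress: σ'_0 = σ_v − u = 102.7 − 44.145 = 58.555 kPa.
Stress increase at mid-clay by the 2:1 spreading method:
Δσ = qB/(B+z) = 129×2.8/(2.8+5.7) = 42.494 kPa
Final effective stress: σ'_f = σ'_0 + Δσ = 58.555 + 42.494 = 101.05 kPa.
Normally consolidated clay, so the full stress increment lies on the virgin compression line:
S_c = C_c·H/(1+e₀)·log₁₀(σ'_f/σ'_0) = 0.42×3.4/(1+1.19)×log₁₀(101.05/58.555)
    = 0.65205 × 0.23697 = 0.1545 m

S_c ≈ 155 mm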